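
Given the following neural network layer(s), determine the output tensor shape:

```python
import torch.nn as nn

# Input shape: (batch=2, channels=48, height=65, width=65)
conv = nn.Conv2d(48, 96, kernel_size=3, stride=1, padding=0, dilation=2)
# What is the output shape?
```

Input: (2, 48, 65, 65) -> Output: (2, 96, 61, 61)

Answer: (2, 96, 61, 61)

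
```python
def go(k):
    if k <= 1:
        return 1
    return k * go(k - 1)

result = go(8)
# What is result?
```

go(8) = 8 * 7 * 6 * 5 * 4 * 3 * 2 * 1 = 40320

Answer: 40320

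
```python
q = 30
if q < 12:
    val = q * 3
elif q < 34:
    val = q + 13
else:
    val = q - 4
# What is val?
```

Trace:
`q = 30` → q = 30
`if q < 12: ...` → q < 12 is False, q < 34 is True → val = 43
So val = 43

Answer: 43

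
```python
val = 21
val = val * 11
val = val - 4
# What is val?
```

Trace:
`val = 21` → val = 21
`val = val * 11` → val = 231
`val = val - 4` → val = 227
So val = 227

Answer: 227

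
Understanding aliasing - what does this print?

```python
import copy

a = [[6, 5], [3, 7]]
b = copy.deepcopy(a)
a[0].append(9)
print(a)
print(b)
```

Key concept: deep copy is fully independent.
Step by step:
`a = [[6, 5], [3, 7]]` → a = [[6, 5], [3, 7]]
`b = copy.deepcopy(a)` → b = [[6, 5], [3, 7]]
`a[0].append(9)` → a = [[6, 5, 9], [3, 7]]
`print(a)` → prints [[6, 5, 9], [3, 7]]
`print(b)` → prints [[6, 5], [3, 7]]

Answer:
[[6, 5, 9], [3, 7]]
[[6, 5], [3, 7]]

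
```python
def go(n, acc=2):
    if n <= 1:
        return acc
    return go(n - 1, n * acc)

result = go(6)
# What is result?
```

Accumulator trace (n, acc): (6, 2) -> (5, 12) -> (4, 60) -> (3, 240) -> (2, 720) -> (1, 1440) -> return 1440

Answer: 1440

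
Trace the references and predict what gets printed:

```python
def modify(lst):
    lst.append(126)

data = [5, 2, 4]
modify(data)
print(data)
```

Key concept: function modifies passed list.
Step by step:
`data = [5, 2, 4]` → data = [5, 2, 4]
`modify(data)` → data = [5, 2, 4, 126]
`print(data)` → prints [5, 2, 4, 126]

Answer: [5, 2, 4, 126]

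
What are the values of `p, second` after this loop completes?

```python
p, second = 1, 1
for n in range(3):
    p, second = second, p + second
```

Fibonacci: after 3 iterations
`p, second` takes the values: (1, 1) → (1, 2) → (2, 3) → (3, 5)

Answer: 3, 5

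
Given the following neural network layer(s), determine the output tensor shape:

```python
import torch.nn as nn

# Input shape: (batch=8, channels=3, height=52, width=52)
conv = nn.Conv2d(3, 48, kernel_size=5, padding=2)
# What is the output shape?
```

Input: (8, 3, 52, 52) -> Output: (8, 48, 52, 52)

Answer: (8, 48, 52, 52)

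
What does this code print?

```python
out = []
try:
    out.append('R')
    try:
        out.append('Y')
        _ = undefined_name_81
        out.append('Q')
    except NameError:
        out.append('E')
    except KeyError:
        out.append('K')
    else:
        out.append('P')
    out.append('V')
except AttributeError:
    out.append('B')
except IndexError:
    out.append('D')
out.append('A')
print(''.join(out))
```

Execution trace: 'R' (try body) → 'Y' (inner try body) → 'E' (inner except NameError) → 'V' (try body, no exception) → 'A' (after the try/except). Output: RYEVA

Answer: RYEVA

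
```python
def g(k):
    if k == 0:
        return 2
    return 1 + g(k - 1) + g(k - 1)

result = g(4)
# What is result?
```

g(k) = 1 + 2·g(k-1), g(0)=2. Closed form: (2+1)·2^4 - 1 = 47.

Answer: 47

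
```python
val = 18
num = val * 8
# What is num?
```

Trace:
`val = 18` → val = 18
`num = val * 8` → num = 144
So num = 144

Answer: 144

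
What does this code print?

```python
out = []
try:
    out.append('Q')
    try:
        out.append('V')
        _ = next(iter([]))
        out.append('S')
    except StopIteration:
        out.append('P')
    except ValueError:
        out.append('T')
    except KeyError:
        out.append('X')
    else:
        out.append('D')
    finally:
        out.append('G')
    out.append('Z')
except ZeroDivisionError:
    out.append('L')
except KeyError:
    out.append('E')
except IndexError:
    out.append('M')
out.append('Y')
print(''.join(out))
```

Execution trace: 'Q' (try body) → 'V' (inner try body) → 'P' (inner except StopIteration) → 'G' (inner finally) → 'Z' (try body, no exception) → 'Y' (after the try/except). Output: QVPGZY

Answer: QVPGZY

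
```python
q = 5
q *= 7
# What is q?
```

Trace:
`q = 5` → q = 5
`q *= 7` → q = 35
So q = 35

Answer: 35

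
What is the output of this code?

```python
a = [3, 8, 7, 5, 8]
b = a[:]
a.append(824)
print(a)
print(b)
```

Key concept: slice [:] creates copy.
Step by step:
`a = [3, 8, 7, 5, 8]` → a = [3, 8, 7, 5, 8]
`b = a[:]` → b = [3, 8, 7, 5, 8]
`a.append(824)` → a = [3, 8, 7, 5, 8, 824]
`print(a)` → prints [3, 8, 7, 5, 8, 824]
`print(b)` → prints [3, 8, 7, 5, 8]

Answer:
[3, 8, 7, 5, 8, 824]
[3, 8, 7, 5, 8]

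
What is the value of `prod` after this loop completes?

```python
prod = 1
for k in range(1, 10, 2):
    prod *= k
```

Product of 1, 3, 5, ... up to 9
`prod` takes the values: 1 → 3 → 15 → 105 → 945

Answer: 945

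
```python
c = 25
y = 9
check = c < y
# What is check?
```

Trace:
`c = 25` → c = 25
`y = 9` → y = 9
`check = c < y` → check = False
So check = False

Answer: False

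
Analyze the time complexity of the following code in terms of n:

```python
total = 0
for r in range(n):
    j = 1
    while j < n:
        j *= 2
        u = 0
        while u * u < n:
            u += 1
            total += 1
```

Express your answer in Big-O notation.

Each loop level contributes: n × log n × √n. Multiplying the contributions gives O(n√n log n).

Answer: O(n√n log n)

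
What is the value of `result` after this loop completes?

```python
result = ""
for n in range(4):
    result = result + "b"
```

Repeat 'b' 4 times
`result` takes the values: "" → "b" → "bb" → "bbb" → "bbbb"

Answer: "bbbb"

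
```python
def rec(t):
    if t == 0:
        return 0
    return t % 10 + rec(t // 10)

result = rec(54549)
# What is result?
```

Sum of digits of 54549: 9 + 4 + 5 + 4 + 5 = 27

Answer: 27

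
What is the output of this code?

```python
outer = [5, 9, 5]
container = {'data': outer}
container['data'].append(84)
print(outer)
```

Key concept: dict holds reference to list.
Step by step:
`outer = [5, 9, 5]` → outer = [5, 9, 5]
`container = {'data': outer}` → container = {'data': [5, 9, 5]}
`container['data'].append(84)` → outer = [5, 9, 5, 84]; container = {'data': [5, 9, 5, 84]}
`print(outer)` → prints [5, 9, 5, 84]

Answer: [5, 9, 5, 84]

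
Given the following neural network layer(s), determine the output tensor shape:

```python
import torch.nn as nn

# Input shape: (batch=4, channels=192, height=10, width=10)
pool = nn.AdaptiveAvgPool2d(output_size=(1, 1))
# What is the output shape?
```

Input: (4, 192, 10, 10) -> Output: (4, 192, 1, 1)

Answer: (4, 192, 1, 1)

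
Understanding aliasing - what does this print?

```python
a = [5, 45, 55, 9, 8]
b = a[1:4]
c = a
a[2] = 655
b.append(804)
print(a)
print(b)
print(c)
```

Key concept: slice vs alias.
Step by step:
`a = [5, 45, 55, 9, 8]` → a = [5, 45, 55, 9, 8]
`b = a[1:4]` → b = [45, 55, 9]
`c = a` → c = [5, 45, 55, 9, 8] (same object as a)
`a[2] = 655` → a = [5, 45, 655, 9, 8] (same object as c); c = [5, 45, 655, 9, 8] (same object as a)
`b.append(804)` → b = [45, 55, 9, 804]
`print(a)` → prints [5, 45, 655, 9, 8]
`print(b)` → prints [45, 55, 9, 804]
`print(c)` → prints [5, 45, 655, 9, 8]

Answer:
[5, 45, 655, 9, 8]
[45, 55, 9, 804]
[5, 45, 655, 9, 8]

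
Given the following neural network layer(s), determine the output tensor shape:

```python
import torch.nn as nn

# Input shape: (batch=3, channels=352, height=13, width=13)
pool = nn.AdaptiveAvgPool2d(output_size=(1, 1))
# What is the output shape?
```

Input: (3, 352, 13, 13) -> Output: (3, 352, 1, 1)

Answer: (3, 352, 1, 1)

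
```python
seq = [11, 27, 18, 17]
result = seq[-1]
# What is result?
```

Trace:
`seq = [11, 27, 18, 17]` → seq = [11, 27, 18, 17]
`result = seq[-1]` → result = 17
So result = 17

Answer: 17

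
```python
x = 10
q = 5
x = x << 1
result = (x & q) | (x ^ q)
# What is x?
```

Trace:
`x = 10` → x = 10
`q = 5` → q = 5
`x = x << 1` → x = 20
`result = (x & q) | (x ^ q)` → result = 21
So x = 20

Answer: 20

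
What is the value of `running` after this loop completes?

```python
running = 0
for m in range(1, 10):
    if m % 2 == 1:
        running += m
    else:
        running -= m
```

Add odd, subtract even
`running` takes the values: 0 → 1 → -1 → 2 → -2 → 3 → -3 → 4 → -4 → 5

Answer: 5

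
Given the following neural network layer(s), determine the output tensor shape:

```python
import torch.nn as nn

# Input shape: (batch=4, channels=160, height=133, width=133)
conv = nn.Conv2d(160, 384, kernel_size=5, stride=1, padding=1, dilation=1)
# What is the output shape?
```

Input: (4, 160, 133, 133) -> Output: (4, 384, 131, 131)

Answer: (4, 384, 131, 131)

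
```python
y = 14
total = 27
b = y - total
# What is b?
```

Trace:
`y = 14` → y = 14
`total = 27` → total = 27
`b = y - total` → b = -13
So b = -13

Answer: -13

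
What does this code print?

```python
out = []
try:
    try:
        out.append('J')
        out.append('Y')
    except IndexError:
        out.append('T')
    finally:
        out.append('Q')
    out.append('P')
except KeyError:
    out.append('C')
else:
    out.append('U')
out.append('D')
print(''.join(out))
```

Execution trace: 'J' (inner try body) → 'Y' (inner try body, no exception) → 'Q' (inner finally) → 'P' (try body, no exception) → 'U' (else) → 'D' (after the try/except). Output: JYQPUD

Answer: JYQPUD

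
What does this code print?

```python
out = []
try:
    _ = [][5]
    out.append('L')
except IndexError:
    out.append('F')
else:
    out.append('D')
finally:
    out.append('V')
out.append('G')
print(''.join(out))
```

Execution trace: 'F' (except IndexError) → 'V' (finally) → 'G' (after the try/except). Output: FVG

Answer: FVG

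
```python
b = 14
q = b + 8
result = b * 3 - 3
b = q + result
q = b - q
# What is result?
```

Trace:
`b = 14` → b = 14
`q = b + 8` → q = 22
`result = b * 3 - 3` → result = 39
`b = q + result` → b = 61
`q = b - q` → q = 39
So result = 39

Answer: 39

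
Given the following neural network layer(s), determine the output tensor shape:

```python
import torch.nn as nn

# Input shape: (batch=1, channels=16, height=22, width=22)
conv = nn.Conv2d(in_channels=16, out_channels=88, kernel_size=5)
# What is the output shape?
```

Input: (1, 16, 22, 22) -> Output: (1, 88, 18, 18)

Answer: (1, 88, 18, 18)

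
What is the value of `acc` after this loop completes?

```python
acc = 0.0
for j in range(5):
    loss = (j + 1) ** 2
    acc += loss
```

Sum of squared losses 1² + 2² + ... + 5²
`acc` takes the values: 0.0 → 1.0 → 5.0 → 14.0 → 30.0 → 55.0

Answer: 55.0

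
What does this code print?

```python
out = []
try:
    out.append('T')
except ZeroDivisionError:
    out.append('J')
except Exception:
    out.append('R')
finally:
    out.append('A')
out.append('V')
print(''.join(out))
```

Execution trace: 'T' (try body, no exception) → 'A' (finally) → 'V' (after the try/except). Output: TAV

Answer: TAV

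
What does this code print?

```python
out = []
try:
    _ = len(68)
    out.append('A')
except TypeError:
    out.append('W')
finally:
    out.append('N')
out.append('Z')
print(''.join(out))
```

Execution trace: 'W' (except TypeError) → 'N' (finally) → 'Z' (after the try/except). Output: WNZ

Answer: WNZ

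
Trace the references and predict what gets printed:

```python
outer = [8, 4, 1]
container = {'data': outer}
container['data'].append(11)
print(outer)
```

Key concept: dict holds reference to list.
Step by step:
`outer = [8, 4, 1]` → outer = [8, 4, 1]
`container = {'data': outer}` → container = {'data': [8, 4, 1]}
`container['data'].append(11)` → outer = [8, 4, 1, 11]; container = {'data': [8, 4, 1, 11]}
`print(outer)` → prints [8, 4, 1, 11]

Answer: [8, 4, 1, 11]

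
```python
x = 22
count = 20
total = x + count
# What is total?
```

Trace:
`x = 22` → x = 22
`count = 20` → count = 20
`total = x + count` → total = 42
So total = 42

Answer: 42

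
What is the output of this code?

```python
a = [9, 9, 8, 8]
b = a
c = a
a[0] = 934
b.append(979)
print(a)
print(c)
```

Key concept: multiple aliases.
Step by step:
`a = [9, 9, 8, 8]` → a = [9, 9, 8, 8]
`b = a` → b = [9, 9, 8, 8] (same object as a)
`c = a` → c = [9, 9, 8, 8] (same object as a, b)
`a[0] = 934` → a = [934, 9, 8, 8] (same object as b, c); b = [934, 9, 8, 8] (same object as a, c); c = [934, 9, 8, 8] (same object as a, b)
`b.append(979)` → a = [934, 9, 8, 8, 979] (same object as b, c); b = [934, 9, 8, 8, 979] (same object as a, c); c = [934, 9, 8, 8, 979] (same object as a, b)
`print(a)` → prints [934, 9, 8, 8, 979]
`print(c)` → prints [934, 9, 8, 8, 979]

Answer:
[934, 9, 8, 8, 979]
[934, 9, 8, 8, 979]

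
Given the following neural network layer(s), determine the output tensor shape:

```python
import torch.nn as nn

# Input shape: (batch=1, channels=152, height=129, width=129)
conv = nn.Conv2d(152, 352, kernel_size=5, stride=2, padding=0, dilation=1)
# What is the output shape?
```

Input: (1, 152, 129, 129) -> Output: (1, 352, 63, 63)

Answer: (1, 352, 63, 63)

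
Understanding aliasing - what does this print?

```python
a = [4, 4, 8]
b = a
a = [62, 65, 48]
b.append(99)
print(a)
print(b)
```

Key concept: rebinding vs mutation: a is rebound to a new list, b still points at the original.
Step by step:
`a = [4, 4, 8]` → a = [4, 4, 8]
`b = a` → b = [4, 4, 8] (same object as a)
`a = [62, 65, 48]` → a = [62, 65, 48]
`b.append(99)` → b = [4, 4, 8, 99]
`print(a)` → prints [62, 65, 48]
`print(b)` → prints [4, 4, 8, 99]

Answer:
[62, 65, 48]
[4, 4, 8, 99]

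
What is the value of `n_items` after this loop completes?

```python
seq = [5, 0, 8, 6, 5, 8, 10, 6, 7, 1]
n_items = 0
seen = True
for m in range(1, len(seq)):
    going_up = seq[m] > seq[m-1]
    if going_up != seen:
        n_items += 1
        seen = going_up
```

Count direction changes in [5, 0, 8, 6, 5, 8, 10, 6, 7, 1]
`n_items` takes the values: 0 → 1 → 2 → 3 → 4 → 5 → 6 → 7

Answer: 7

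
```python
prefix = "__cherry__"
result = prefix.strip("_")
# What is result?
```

Trace:
`prefix = "__cherry__"` → prefix = '__cherry__'
`result = prefix.strip("_")` → result = 'cherry'
So result = 'cherry'

Answer: 'cherry'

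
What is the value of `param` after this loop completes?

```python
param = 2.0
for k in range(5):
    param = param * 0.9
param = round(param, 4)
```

Exponential decay: 2.0 * 0.9^5
`param` takes the values: 2.0 → 1.8 → 1.62 → 1.458 → 1.3122 → 1.18098 → 1.181

Answer: 1.181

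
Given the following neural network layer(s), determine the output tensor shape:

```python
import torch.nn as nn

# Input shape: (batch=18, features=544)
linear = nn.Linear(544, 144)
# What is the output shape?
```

Input: (18, 544) -> Output: (18, 144)

Answer: (18, 144)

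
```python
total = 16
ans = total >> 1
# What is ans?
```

Trace:
`total = 16` → total = 16
`ans = total >> 1` → ans = 8
So ans = 8

Answer: 8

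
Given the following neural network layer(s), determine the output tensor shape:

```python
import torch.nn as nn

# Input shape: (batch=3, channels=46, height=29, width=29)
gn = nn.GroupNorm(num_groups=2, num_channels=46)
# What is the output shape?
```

Input: (3, 46, 29, 29) -> Output: (3, 46, 29, 29)

Answer: (3, 46, 29, 29)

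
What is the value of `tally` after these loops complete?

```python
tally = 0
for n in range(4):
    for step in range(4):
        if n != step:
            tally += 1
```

4² - 4 (exclude diagonal)
`tally` takes the values: 0 → 1 → 2 → 3 → 4 → 5 → 6 → 7 → 8 → 9 → 10 → 11 → 12

Answer: 12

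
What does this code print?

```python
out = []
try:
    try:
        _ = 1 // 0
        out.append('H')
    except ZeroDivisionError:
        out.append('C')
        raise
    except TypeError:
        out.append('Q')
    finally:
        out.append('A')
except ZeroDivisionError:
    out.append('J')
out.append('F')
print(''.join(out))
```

Execution trace: 'C' (except ZeroDivisionError) → 'A' (finally) → 'J' (outer except ZeroDivisionError) → 'F' (after the try/except). Output: CAJF

Answer: CAJF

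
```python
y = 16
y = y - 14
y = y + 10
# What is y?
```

Trace:
`y = 16` → y = 16
`y = y - 14` → y = 2
`y = y + 10` → y = 12
So y = 12

Answer: 12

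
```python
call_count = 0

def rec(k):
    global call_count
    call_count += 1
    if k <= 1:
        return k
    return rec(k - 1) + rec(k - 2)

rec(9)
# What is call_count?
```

Calls(k) = 1 + Calls(k-1) + Calls(k-2); Calls(0)=Calls(1)=1. For k=9 this gives 109.

Answer: 109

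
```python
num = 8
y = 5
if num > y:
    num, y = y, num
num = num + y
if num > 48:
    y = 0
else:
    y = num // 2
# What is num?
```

Trace:
`num = 8` → num = 8
`y = 5` → y = 5
`if num > y: ...` → num > y is True → num = 5; y = 8
`num = num + y` → num = 13
`if num > 48: ...` → num > 48 is False, take else branch → y = 6
So num = 13

Answer: 13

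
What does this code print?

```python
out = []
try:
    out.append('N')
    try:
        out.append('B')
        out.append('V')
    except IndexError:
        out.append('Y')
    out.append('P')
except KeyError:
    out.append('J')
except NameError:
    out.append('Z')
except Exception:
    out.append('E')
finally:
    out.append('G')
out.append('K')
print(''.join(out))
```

Execution trace: 'N' (try body) → 'B' (inner try body) → 'V' (inner try body, no exception) → 'P' (try body, no exception) → 'G' (finally) → 'K' (after the try/except). Output: NBVPGK

Answer: NBVPGK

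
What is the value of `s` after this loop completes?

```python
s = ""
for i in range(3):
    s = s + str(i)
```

Concatenate digits 0 to 2
`s` takes the values: "" → "0" → "01" → "012"

Answer: "012"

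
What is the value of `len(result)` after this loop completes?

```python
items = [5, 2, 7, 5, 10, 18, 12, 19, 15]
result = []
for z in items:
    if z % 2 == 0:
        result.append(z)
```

Count even numbers in [5, 2, 7, 5, 10, 18, 12, 19, 15]
`result` takes the values: [] → [2] → [2, 10] → [2, 10, 18] → [2, 10, 18, 12]
So `len(result)` = 4

Answer: 4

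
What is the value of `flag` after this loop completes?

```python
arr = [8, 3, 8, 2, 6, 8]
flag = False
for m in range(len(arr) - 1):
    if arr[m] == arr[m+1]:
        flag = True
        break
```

Check consecutive duplicates in [8, 3, 8, 2, 6, 8]
`flag` takes the values: False

Answer: False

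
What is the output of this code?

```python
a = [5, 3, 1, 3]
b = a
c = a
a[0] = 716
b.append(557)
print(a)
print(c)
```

Key concept: multiple aliases.
Step by step:
`a = [5, 3, 1, 3]` → a = [5, 3, 1, 3]
`b = a` → b = [5, 3, 1, 3] (same object as a)
`c = a` → c = [5, 3, 1, 3] (same object as a, b)
`a[0] = 716` → a = [716, 3, 1, 3] (same object as b, c); b = [716, 3, 1, 3] (same object as a, c); c = [716, 3, 1, 3] (same object as a, b)
`b.append(557)` → a = [716, 3, 1, 3, 557] (same object as b, c); b = [716, 3, 1, 3, 557] (same object as a, c); c = [716, 3, 1, 3, 557] (same object as a, b)
`print(a)` → prints [716, 3, 1, 3, 557]
`print(c)` → prints [716, 3, 1, 3, 557]

Answer:
[716, 3, 1, 3, 557]
[716, 3, 1, 3, 557]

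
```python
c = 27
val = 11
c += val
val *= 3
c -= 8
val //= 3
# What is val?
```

Trace:
`c = 27` → c = 27
`val = 11` → val = 11
`c += val` → c = 38
`val *= 3` → val = 33
`c -= 8` → c = 30
`val //= 3` → val = 11
So val = 11

Answer: 11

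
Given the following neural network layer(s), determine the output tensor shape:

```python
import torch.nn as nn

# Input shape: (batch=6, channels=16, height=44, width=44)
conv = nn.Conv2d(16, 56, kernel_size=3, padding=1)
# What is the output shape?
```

Input: (6, 16, 44, 44) -> Output: (6, 56, 44, 44)

Answer: (6, 56, 44, 44)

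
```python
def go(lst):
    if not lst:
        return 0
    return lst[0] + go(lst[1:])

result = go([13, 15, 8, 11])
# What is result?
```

13 + 15 + 8 + 11 + 0 = 47

Answer: 47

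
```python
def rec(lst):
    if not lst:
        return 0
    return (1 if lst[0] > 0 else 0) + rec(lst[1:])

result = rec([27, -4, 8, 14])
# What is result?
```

Count of positive elements in [27, -4, 8, 14] = 3

Answer: 3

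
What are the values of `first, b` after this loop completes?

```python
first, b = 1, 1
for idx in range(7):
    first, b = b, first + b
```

Fibonacci: after 7 iterations
`first, b` takes the values: (1, 1) → (1, 2) → (2, 3) → (3, 5) → (5, 8) → (8, 13) → (13, 21) → (21, 34)

Answer: 21, 34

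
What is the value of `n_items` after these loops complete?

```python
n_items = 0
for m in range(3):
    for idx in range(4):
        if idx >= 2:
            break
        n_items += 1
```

Inner breaks at 2, outer runs 3 times
`n_items` takes the values: 0 → 1 → 2 → 3 → 4 → 5 → 6

Answer: 6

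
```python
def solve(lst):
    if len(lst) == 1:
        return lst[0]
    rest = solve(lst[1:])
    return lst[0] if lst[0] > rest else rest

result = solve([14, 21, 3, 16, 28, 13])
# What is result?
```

Recursive max over [14, 21, 3, 16, 28, 13] = 28

Answer: 28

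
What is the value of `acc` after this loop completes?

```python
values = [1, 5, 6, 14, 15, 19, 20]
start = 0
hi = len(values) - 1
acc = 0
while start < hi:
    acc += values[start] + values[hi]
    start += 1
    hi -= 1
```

Sum of pairs from ends
`acc` takes the values: 0 → 21 → 45 → 66

Answer: 66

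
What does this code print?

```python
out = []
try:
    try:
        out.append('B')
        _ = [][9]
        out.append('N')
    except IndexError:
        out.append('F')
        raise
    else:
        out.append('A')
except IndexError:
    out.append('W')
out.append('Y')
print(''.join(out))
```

Execution trace: 'B' (try body) → 'F' (except IndexError) → 'W' (outer except IndexError) → 'Y' (after the try/except). Output: BFWY

Answer: BFWY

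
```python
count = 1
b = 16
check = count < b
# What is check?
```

Trace:
`count = 1` → count = 1
`b = 16` → b = 16
`check = count < b` → check = True
So check = True

Answer: True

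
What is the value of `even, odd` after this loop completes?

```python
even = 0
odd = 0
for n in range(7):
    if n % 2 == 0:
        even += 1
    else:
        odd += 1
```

Count evens and odds in range(7)
`even, odd` takes the values: (0, 0) → (1, 0) → (1, 1) → (2, 1) → (2, 2) → (3, 2) → (3, 3) → (4, 3)

Answer: 4, 3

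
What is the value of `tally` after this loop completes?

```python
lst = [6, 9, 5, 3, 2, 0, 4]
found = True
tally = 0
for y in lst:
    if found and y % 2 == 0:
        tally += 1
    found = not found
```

Count even values at even positions
`tally` takes the values: 0 → 1 → 2 → 3

Answer: 3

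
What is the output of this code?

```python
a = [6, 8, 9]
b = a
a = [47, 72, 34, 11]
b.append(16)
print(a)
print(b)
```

Key concept: rebinding vs mutation: a is rebound to a new list, b still points at the original.
Step by step:
`a = [6, 8, 9]` → a = [6, 8, 9]
`b = a` → b = [6, 8, 9] (same object as a)
`a = [47, 72, 34, 11]` → a = [47, 72, 34, 11]
`b.append(16)` → b = [6, 8, 9, 16]
`print(a)` → prints [47, 72, 34, 11]
`print(b)` → prints [6, 8, 9, 16]

Answer:
[47, 72, 34, 11]
[6, 8, 9, 16]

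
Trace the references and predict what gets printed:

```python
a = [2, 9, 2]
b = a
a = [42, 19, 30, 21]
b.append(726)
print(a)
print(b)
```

Key concept: rebinding vs mutation: a is rebound to a new list, b still points at the original.
Step by step:
`a = [2, 9, 2]` → a = [2, 9, 2]
`b = a` → b = [2, 9, 2] (same object as a)
`a = [42, 19, 30, 21]` → a = [42, 19, 30, 21]
`b.append(726)` → b = [2, 9, 2, 726]
`print(a)` → prints [42, 19, 30, 21]
`print(b)` → prints [2, 9, 2, 726]

Answer:
[42, 19, 30, 21]
[2, 9, 2, 726]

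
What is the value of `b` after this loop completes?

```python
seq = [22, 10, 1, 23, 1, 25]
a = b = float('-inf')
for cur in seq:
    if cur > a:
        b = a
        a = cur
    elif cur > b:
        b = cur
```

Second largest (with repeats) in [22, 10, 1, 23, 1, 25]
`b` takes the values: -inf → 10 → 22 → 23

Answer: 23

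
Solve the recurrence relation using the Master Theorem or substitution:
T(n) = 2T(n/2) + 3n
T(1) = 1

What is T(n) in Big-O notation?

By Master Theorem: a=2, b=2, f(n)=3n. Since log_2(2) = 1 and f(n) = Θ(n^1), Case 2 applies. T(n) = O(n log n).

Answer: O(n log n)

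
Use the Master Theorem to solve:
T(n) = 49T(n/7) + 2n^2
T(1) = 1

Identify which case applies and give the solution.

a=49, b=7, f(n)=2n^2. log_7(49) = 2. Since c=2 = 2, Case 2 applies: T(n) = Θ(n^log_b(a) · log n) = O(n^2 log n).

Answer: O(n^2 log n) - Case 2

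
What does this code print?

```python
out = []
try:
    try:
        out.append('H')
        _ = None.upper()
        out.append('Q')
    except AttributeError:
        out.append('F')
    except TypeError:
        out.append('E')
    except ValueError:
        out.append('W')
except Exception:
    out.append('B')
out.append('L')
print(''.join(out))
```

Execution trace: 'H' (inner try body) → 'F' (inner except AttributeError) → 'L' (after the try/except). Output: HFL

Answer: HFL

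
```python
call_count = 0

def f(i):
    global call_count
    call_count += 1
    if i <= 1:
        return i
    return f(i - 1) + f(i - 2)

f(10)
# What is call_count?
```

Calls(i) = 1 + Calls(i-1) + Calls(i-2); Calls(0)=Calls(1)=1. For i=10 this gives 177.

Answer: 177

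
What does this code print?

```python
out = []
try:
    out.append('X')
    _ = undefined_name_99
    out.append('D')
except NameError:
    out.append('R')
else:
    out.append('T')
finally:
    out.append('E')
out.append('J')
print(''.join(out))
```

Execution trace: 'X' (try body) → 'R' (except NameError) → 'E' (finally) → 'J' (after the try/except). Output: XREJ

Answer: XREJ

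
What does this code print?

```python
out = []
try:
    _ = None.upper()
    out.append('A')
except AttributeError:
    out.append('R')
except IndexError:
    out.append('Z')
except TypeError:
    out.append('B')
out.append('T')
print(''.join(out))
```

Execution trace: 'R' (except AttributeError) → 'T' (after the try/except). Output: RT

Answer: RT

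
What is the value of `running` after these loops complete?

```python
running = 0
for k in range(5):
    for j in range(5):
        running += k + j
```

Sum of all k+j for k,j in 5x5
`running` takes the values: 0 → 1 → 3 → 6 → 10 → 11 → 13 → 16 → 20 → 25 → 27 → 30 → 34 → 39 → 45 → 48 → 52 → 57 → 63 → 70 → 74 → 79 → 85 → 92 → 100

Answer: 100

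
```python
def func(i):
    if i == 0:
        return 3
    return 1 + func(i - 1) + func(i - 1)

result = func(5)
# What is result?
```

func(i) = 1 + 2·func(i-1), func(0)=3. Closed form: (3+1)·2^5 - 1 = 127.

Answer: 127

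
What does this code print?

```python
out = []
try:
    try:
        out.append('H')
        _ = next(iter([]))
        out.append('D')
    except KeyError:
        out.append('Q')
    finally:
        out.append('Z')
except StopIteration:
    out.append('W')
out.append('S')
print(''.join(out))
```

Execution trace: 'H' (inner try body) → 'Z' (inner finally) → 'W' (outer except StopIteration) → 'S' (after the try/except). Output: HZWS

Answer: HZWS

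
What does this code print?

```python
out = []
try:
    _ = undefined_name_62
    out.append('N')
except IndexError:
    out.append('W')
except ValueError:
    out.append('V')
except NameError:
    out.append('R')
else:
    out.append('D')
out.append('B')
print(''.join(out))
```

Execution trace: 'R' (except NameError) → 'B' (after the try/except). Output: RB

Answer: RB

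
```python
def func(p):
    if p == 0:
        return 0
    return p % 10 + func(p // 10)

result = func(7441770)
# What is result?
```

Sum of digits of 7441770: 0 + 7 + 7 + 1 + 4 + 4 + 7 = 30

Answer: 30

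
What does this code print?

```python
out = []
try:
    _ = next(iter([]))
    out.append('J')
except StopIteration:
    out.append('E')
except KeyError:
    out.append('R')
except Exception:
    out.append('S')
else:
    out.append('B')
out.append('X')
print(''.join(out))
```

Execution trace: 'E' (except StopIteration) → 'X' (after the try/except). Output: EX

Answer: EX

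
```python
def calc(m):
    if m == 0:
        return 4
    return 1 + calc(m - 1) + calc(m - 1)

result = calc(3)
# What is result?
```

calc(m) = 1 + 2·calc(m-1), calc(0)=4. Closed form: (4+1)·2^3 - 1 = 39.

Answer: 39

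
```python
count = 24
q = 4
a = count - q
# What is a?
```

Trace:
`count = 24` → count = 24
`q = 4` → q = 4
`a = count - q` → a = 20
So a = 20

Answer: 20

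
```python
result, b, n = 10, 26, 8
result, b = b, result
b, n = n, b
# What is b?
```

Trace:
`result, b, n = 10, 26, 8` → result = 10; b = 26; n = 8
`result, b = b, result` → result = 26; b = 10
`b, n = n, b` → b = 8; n = 10
So b = 8

Answer: 8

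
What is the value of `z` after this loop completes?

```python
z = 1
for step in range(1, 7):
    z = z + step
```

Start at 1, add 1 through 6
`z` takes the values: 1 → 2 → 4 → 7 → 11 → 16 → 22

Answer: 22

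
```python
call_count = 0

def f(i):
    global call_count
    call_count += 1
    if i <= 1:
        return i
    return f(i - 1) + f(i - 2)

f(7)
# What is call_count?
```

Calls(i) = 1 + Calls(i-1) + Calls(i-2); Calls(0)=Calls(1)=1. For i=7 this gives 41.

Answer: 41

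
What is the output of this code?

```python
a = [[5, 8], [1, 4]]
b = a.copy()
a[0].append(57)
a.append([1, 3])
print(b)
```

Key concept: shallow copy with nested lists.
Step by step:
`a = [[5, 8], [1, 4]]` → a = [[5, 8], [1, 4]]
`b = a.copy()` → b = [[5, 8], [1, 4]]
`a[0].append(57)` → a = [[5, 8, 57], [1, 4]]; b = [[5, 8, 57], [1, 4]]
`a.append([1, 3])` → a = [[5, 8, 57], [1, 4], [1, 3]]
`print(b)` → prints [[5, 8, 57], [1, 4]]

Answer: [[5, 8, 57], [1, 4]]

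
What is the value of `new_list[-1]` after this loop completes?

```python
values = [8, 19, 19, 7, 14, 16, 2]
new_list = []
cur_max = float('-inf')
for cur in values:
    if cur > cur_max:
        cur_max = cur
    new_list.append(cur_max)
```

Running max ends at 19
`new_list` takes the values: [] → [8] → [8, 19] → [8, 19, 19] → [8, 19, 19, 19] → [8, 19, 19, 19, 19] → [8, 19, 19, 19, 19, 19] → [8, 19, 19, 19, 19, 19, 19]
So `new_list[-1]` = 19

Answer: 19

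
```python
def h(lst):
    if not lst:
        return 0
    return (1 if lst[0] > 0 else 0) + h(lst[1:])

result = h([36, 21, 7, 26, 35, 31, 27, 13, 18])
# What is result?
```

Count of positive elements in [36, 21, 7, 26, 35, 31, 27, 13, 18] = 9

Answer: 9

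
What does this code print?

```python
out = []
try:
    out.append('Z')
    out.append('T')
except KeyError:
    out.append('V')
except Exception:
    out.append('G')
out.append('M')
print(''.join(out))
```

Execution trace: 'Z' (try body) → 'T' (try body, no exception) → 'M' (after the try/except). Output: ZTM

Answer: ZTM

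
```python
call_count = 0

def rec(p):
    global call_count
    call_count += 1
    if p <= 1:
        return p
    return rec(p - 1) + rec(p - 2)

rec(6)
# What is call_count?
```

Calls(p) = 1 + Calls(p-1) + Calls(p-2); Calls(0)=Calls(1)=1. For p=6 this gives 25.

Answer: 25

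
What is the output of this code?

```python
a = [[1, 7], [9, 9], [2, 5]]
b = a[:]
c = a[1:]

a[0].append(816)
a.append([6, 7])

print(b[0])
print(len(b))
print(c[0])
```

Key concept: slice with nested mutation.
Step by step:
`a = [[1, 7], [9, 9], [2, 5]]` → a = [[1, 7], [9, 9], [2, 5]]
`b = a[:]` → b = [[1, 7], [9, 9], [2, 5]]
`c = a[1:]` → c = [[9, 9], [2, 5]]
`a[0].append(816)` → a = [[1, 7, 816], [9, 9], [2, 5]]; b = [[1, 7, 816], [9, 9], [2, 5]]
`a.append([6, 7])` → a = [[1, 7, 816], [9, 9], [2, 5], [6, 7]]
`print(b[0])` → prints [1, 7, 816]
`print(len(b))` → prints 3
`print(c[0])` → prints [9, 9]

Answer:
[1, 7, 816]
3
[9, 9]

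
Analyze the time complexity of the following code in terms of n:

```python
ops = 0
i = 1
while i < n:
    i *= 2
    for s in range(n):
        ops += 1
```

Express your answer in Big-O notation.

Each loop level contributes: log n × n. Multiplying the contributions gives O(n log n).

Answer: O(n log n)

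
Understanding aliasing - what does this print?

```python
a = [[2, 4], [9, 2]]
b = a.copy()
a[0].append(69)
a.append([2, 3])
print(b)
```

Key concept: shallow copy with nested lists.
Step by step:
`a = [[2, 4], [9, 2]]` → a = [[2, 4], [9, 2]]
`b = a.copy()` → b = [[2, 4], [9, 2]]
`a[0].append(69)` → a = [[2, 4, 69], [9, 2]]; b = [[2, 4, 69], [9, 2]]
`a.append([2, 3])` → a = [[2, 4, 69], [9, 2], [2, 3]]
`print(b)` → prints [[2, 4, 69], [9, 2]]

Answer: [[2, 4, 69], [9, 2]]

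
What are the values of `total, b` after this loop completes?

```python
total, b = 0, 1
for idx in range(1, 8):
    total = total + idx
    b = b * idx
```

Sum and factorial of 1 to 7
`total, b` takes the values: (0, 1) → (1, 1) → (3, 1) → (3, 2) → (6, 2) → (6, 6) → (10, 6) → (10, 24) → (15, 24) → (15, 120) → (21, 120) → (21, 720) → (28, 720) → (28, 5040)

Answer: 28, 5040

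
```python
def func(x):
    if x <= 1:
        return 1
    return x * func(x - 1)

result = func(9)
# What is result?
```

func(9) = 9 * 8 * 7 * 6 * 5 * 4 * 3 * 2 * 1 = 362880

Answer: 362880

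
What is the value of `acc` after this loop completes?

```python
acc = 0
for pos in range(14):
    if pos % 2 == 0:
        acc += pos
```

Sum of even numbers 0 to 13
`acc` takes the values: 0 → 2 → 6 → 12 → 20 → 30 → 42

Answer: 42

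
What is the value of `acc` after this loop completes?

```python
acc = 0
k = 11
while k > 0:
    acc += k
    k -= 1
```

Sum 11 down to 1
`acc` takes the values: 0 → 11 → 21 → 30 → 38 → 45 → 51 → 56 → 60 → 63 → 65 → 66

Answer: 66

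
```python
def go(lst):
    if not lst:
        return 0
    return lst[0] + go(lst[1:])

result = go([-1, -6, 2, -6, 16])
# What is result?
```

(-1) + (-6) + 2 + (-6) + 16 + 0 = 5

Answer: 5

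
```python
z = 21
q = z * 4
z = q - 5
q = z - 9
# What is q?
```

Trace:
`z = 21` → z = 21
`q = z * 4` → q = 84
`z = q - 5` → z = 79
`q = z - 9` → q = 70
So q = 70

Answer: 70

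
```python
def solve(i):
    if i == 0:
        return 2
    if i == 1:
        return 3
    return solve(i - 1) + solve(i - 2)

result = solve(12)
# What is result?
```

Build up from base cases: solve(0)=2, solve(1)=3, solve(2)=5, solve(3)=8, solve(4)=13, solve(5)=21, solve(6)=34, ..., solve(12)=610

Answer: 610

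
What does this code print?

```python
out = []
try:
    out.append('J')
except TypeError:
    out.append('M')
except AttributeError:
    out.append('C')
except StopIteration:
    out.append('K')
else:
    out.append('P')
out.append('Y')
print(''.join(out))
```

Execution trace: 'J' (try body, no exception) → 'P' (else) → 'Y' (after the try/except). Output: JPY

Answer: JPY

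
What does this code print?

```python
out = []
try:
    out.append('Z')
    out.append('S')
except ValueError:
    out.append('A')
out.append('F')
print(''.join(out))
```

Execution trace: 'Z' (try body) → 'S' (try body, no exception) → 'F' (after the try/except). Output: ZSF

Answer: ZSF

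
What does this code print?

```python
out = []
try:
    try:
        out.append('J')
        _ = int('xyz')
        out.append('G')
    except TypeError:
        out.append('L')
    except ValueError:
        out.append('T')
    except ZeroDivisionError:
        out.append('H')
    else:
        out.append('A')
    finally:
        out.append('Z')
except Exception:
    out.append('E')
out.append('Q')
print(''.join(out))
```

Execution trace: 'J' (inner try body) → 'T' (inner except ValueError) → 'Z' (inner finally) → 'Q' (after the try/except). Output: JTZQ

Answer: JTZQ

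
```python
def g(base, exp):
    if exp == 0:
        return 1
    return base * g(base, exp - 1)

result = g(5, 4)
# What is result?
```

g(5, 4) = 5 * 5 * 5 * 5 = 625

Answer: 625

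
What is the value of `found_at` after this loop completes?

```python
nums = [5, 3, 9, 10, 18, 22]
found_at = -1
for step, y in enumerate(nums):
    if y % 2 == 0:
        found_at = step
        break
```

First even number index in [5, 3, 9, 10, 18, 22]
`found_at` takes the values: -1 → 3

Answer: 3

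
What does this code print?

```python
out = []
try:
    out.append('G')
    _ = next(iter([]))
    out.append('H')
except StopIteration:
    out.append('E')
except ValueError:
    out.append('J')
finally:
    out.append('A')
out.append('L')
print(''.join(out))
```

Execution trace: 'G' (try body) → 'E' (except StopIteration) → 'A' (finally) → 'L' (after the try/except). Output: GEAL

Answer: GEAL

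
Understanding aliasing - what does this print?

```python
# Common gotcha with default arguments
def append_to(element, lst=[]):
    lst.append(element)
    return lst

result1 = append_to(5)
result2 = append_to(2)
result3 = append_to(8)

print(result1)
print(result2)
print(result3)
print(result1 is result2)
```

Key concept: mutable default argument gotcha.
Step by step:
`result1 = append_to(5)` → result1 = [5]
`result2 = append_to(2)` → result1 = [5, 2] (same object as result2); result2 = [5, 2] (same object as result1)
`result3 = append_to(8)` → result1 = [5, 2, 8] (same object as result2, result3); result2 = [5, 2, 8] (same object as result1, result3); result3 = [5, 2, 8] (same object as result1, result2)
`print(result1)` → prints [5, 2, 8]
`print(result2)` → prints [5, 2, 8]
`print(result3)` → prints [5, 2, 8]
`print(result1 is result2)` → prints True

Answer:
[5, 2, 8]
[5, 2, 8]
[5, 2, 8]
True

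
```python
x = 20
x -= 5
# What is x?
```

Trace:
`x = 20` → x = 20
`x -= 5` → x = 15
So x = 15

Answer: 15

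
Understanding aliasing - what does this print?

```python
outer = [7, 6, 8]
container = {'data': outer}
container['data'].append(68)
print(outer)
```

Key concept: dict holds reference to list.
Step by step:
`outer = [7, 6, 8]` → outer = [7, 6, 8]
`container = {'data': outer}` → container = {'data': [7, 6, 8]}
`container['data'].append(68)` → outer = [7, 6, 8, 68]; container = {'data': [7, 6, 8, 68]}
`print(outer)` → prints [7, 6, 8, 68]

Answer: [7, 6, 8, 68]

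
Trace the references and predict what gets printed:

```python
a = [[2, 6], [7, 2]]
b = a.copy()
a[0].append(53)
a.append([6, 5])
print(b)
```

Key concept: shallow copy with nested lists.
Step by step:
`a = [[2, 6], [7, 2]]` → a = [[2, 6], [7, 2]]
`b = a.copy()` → b = [[2, 6], [7, 2]]
`a[0].append(53)` → a = [[2, 6, 53], [7, 2]]; b = [[2, 6, 53], [7, 2]]
`a.append([6, 5])` → a = [[2, 6, 53], [7, 2], [6, 5]]
`print(b)` → prints [[2, 6, 53], [7, 2]]

Answer: [[2, 6, 53], [7, 2]]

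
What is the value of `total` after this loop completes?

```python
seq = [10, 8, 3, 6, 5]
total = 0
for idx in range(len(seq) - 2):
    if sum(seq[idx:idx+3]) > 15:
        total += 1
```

Count windows with sum > 15
`total` takes the values: 0 → 1 → 2

Answer: 2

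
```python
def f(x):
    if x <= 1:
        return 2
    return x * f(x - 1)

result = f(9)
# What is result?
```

f(9) = 9 * 8 * 7 * 6 * 5 * 4 * 3 * 2 * 2 = 725760

Answer: 725760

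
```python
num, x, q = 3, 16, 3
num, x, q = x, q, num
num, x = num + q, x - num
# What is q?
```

Trace:
`num, x, q = 3, 16, 3` → num = 3; x = 16; q = 3
`num, x, q = x, q, num` → num = 16; x = 3; q = 3
`num, x = num + q, x - num` → num = 19; x = -13
So q = 3

Answer: 3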